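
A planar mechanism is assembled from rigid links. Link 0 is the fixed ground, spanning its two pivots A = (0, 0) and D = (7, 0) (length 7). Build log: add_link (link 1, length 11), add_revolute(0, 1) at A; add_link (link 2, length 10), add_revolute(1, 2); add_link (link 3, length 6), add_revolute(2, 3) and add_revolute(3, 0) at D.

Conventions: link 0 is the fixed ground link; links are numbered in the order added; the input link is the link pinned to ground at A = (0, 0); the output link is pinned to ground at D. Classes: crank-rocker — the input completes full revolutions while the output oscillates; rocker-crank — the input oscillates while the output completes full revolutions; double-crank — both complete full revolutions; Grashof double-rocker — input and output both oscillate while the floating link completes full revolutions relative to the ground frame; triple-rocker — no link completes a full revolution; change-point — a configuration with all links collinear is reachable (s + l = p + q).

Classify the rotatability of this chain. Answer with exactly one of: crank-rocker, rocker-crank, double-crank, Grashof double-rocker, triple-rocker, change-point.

lengths: ground=7, input=11, coupler=10, output=6
sorted: s=6 (shortest), l=11 (longest), p+q=17
s + l = 17 vs p + q = 17
s + l = p + q → change-point (collinear configuration reachable)

change-point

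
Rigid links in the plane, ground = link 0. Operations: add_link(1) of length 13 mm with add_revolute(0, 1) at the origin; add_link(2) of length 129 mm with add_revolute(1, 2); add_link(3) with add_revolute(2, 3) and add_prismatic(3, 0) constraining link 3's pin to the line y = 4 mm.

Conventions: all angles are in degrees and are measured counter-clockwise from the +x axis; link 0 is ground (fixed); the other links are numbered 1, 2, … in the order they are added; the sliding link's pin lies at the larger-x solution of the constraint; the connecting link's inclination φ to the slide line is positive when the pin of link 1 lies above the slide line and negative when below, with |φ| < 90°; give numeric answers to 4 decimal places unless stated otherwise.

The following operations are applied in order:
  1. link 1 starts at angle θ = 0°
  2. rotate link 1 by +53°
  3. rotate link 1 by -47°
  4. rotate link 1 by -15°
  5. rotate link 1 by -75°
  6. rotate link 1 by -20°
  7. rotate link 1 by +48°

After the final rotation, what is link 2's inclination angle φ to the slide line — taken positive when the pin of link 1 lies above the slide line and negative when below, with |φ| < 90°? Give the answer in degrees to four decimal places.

geometry: r = 13 mm, L = 129 mm, e = 4 mm; θ starts at 0°
rotate link 1 by +53°: θ ← 0° +53° = 53°
rotate link 1 by -47°: θ ← 53° -47° = 6°
rotate link 1 by -15°: θ ← 6° -15° = -9°
rotate link 1 by -75°: θ ← -9° -75° = -84°
rotate link 1 by -20°: θ ← -84° -20° = -104°
rotate link 1 by +48°: θ ← -104° +48° = -56°
h = r sin θ − e = -10.777488 − 4 = -14.777488
sin φ = h / L = -14.777488 / 129 = -0.11455417
φ = arcsin(-0.11455417) = -6.577911°

-6.5779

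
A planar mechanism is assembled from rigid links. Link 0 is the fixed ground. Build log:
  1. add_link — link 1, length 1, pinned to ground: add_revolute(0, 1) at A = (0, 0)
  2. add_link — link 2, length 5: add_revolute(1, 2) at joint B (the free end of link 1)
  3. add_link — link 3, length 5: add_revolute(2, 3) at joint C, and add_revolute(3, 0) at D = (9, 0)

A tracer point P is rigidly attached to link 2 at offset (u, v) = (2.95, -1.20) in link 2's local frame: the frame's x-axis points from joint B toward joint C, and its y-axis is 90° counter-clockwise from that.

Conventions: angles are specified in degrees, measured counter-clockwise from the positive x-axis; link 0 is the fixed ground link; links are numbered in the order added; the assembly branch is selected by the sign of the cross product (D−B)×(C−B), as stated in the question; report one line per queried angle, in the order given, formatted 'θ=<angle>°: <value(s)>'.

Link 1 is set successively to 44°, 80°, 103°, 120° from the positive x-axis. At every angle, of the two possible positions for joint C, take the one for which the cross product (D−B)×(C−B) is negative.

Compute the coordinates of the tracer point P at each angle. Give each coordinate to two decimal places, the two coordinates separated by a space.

A=(0,0), D=(9.00,0)
θ=44°: B = A + 1.00·(cos44°, sin44°) = (0.7193, 0.6947)
θ=44°: |BD| = 8.3097
θ=44°: circle(B,5.00) ∩ circle(D,5.00): a=4.1549, h=2.7816
θ=44°:   candidates: C₊=(5.0922,3.1191) cross=23.114; C₋=(4.6271,-2.4245) cross=-23.114
θ=44°:   branch - wants cross < 0 → take C=(4.6271,-2.4245) (cross=-23.114)
θ=44°: ex = (C−B)/|BC| = (0.7816,-0.6238); ey = (0.6238,0.7816)
θ=44°: P = B + 2.95·ex + -1.20·ey = (2.2763,-2.0835)
θ=80°: B = A + 1.00·(cos80°, sin80°) = (0.1736, 0.9848)
θ=80°: |BD| = 8.8811
θ=80°: circle(B,5.00) ∩ circle(D,5.00): a=4.4406, h=2.2981
θ=80°:   candidates: C₊=(4.8417,2.7764) cross=20.410; C₋=(4.3320,-1.7916) cross=-20.410
θ=80°:   branch - wants cross < 0 → take C=(4.3320,-1.7916) (cross=-20.410)
θ=80°: ex = (C−B)/|BC| = (0.8317,-0.5553); ey = (0.5553,0.8317)
θ=80°: P = B + 2.95·ex + -1.20·ey = (1.9607,-1.6512)
θ=103°: B = A + 1.00·(cos103°, sin103°) = (-0.2250, 0.9744)
θ=103°: |BD| = 9.2763
θ=103°: circle(B,5.00) ∩ circle(D,5.00): a=4.6381, h=1.8675
θ=103°:   candidates: C₊=(4.5837,2.3444) cross=17.324; C₋=(4.1914,-1.3700) cross=-17.324
θ=103°:   branch - wants cross < 0 → take C=(4.1914,-1.3700) (cross=-17.324)
θ=103°: ex = (C−B)/|BC| = (0.8833,-0.4689); ey = (0.4689,0.8833)
θ=103°: P = B + 2.95·ex + -1.20·ey = (1.8180,-1.4687)
θ=120°: B = A + 1.00·(cos120°, sin120°) = (-0.5000, 0.8660)
θ=120°: |BD| = 9.5394
θ=120°: circle(B,5.00) ∩ circle(D,5.00): a=4.7697, h=1.5000
θ=120°:   candidates: C₊=(4.3862,1.9268) cross=14.309; C₋=(4.1138,-1.0608) cross=-14.309
θ=120°:   branch - wants cross < 0 → take C=(4.1138,-1.0608) (cross=-14.309)
θ=120°: ex = (C−B)/|BC| = (0.9228,-0.3854); ey = (0.3854,0.9228)
θ=120°: P = B + 2.95·ex + -1.20·ey = (1.7597,-1.3781)

θ=44°: 2.28 -2.08
θ=80°: 1.96 -1.65
θ=103°: 1.82 -1.47
θ=120°: 1.76 -1.38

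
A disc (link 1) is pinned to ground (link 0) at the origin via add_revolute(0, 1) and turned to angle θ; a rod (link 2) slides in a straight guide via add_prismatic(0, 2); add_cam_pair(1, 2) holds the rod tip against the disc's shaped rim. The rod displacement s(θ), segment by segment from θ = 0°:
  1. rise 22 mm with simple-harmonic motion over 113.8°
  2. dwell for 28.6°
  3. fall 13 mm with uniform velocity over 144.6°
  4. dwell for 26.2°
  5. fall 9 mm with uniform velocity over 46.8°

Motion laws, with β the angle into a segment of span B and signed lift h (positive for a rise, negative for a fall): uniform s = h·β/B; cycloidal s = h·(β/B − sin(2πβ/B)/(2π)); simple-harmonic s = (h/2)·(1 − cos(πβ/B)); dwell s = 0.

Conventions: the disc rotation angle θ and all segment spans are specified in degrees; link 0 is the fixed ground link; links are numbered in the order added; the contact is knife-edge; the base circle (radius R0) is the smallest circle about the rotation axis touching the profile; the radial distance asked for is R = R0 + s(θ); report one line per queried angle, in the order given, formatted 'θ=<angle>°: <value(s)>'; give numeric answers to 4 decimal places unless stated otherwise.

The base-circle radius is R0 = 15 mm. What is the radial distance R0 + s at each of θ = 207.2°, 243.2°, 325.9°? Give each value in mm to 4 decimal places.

segment 1 (0° to 113.8°, simple-harmonic, h = 22) is passed completely: s = 0.0000 + (22) = 22.0000
segment 2 (113.8° to 142.4°, dwell): s unchanged at 22.0000
θ = 207.2° falls in segment 3 (142.4° to 287°, uniform, h = -13): β = 207.2 − 142.4 = 64.8°, B = 144.6°; Δs = -13·64.8/144.6 = -5.8257; s = 22.0000 − 5.8257 = 16.1743
θ = 243.2° falls in segment 3 (142.4° to 287°, uniform, h = -13): β = 243.2 − 142.4 = 100.8°, B = 144.6°; Δs = -13·100.8/144.6 = -9.0622; s = 22.0000 − 9.0622 = 12.9378
segment 3 (142.4° to 287°, uniform, h = -13) is passed completely: s = 22.0000 + (-13) = 9.0000
segment 4 (287° to 313.2°, dwell): s unchanged at 9.0000
θ = 325.9° falls in segment 5 (313.2° to 360°, uniform, h = -9): β = 325.9 − 313.2 = 12.7°, B = 46.8°; Δs = -9·12.7/46.8 = -2.4423; s = 9.0000 − 2.4423 = 6.5577
θ=207.2°: R = R0 + s = 15 + 16.1743 = 31.1743
θ=243.2°: R = R0 + s = 15 + 12.9378 = 27.9378
θ=325.9°: R = R0 + s = 15 + 6.5577 = 21.5577

θ=207.2°: 31.1743
θ=243.2°: 27.9378
θ=325.9°: 21.5577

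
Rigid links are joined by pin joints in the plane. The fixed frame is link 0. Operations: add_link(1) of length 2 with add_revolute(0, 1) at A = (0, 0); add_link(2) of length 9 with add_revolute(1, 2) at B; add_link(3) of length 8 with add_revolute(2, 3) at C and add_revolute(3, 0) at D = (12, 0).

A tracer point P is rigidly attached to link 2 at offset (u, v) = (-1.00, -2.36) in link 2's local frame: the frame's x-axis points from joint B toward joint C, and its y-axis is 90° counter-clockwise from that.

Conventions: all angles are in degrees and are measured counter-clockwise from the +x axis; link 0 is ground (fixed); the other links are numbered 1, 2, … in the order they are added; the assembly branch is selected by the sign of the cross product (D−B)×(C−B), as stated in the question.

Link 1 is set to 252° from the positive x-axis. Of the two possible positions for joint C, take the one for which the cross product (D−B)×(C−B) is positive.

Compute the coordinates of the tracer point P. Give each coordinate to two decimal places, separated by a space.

A=(0,0), D=(12.00,0)
B = A + 2.00·(cos252°, sin252°) = (-0.6180, -1.9021)
|BD| = 12.7606
circle(B,9.00) ∩ circle(D,8.00): a=7.0464, h=5.5989
  candidates: C₊=(5.5151,4.6846) cross=71.446; C₋=(7.1842,-6.3881) cross=-71.446
  branch + wants cross > 0 → take C=(5.5151,4.6846) (cross=71.446)
ex = (C−B)/|BC| = (0.6815,0.7319); ey = (-0.7319,0.6815)
P = B + -1.00·ex + -2.36·ey = (0.4277,-4.2422)

0.43 -4.24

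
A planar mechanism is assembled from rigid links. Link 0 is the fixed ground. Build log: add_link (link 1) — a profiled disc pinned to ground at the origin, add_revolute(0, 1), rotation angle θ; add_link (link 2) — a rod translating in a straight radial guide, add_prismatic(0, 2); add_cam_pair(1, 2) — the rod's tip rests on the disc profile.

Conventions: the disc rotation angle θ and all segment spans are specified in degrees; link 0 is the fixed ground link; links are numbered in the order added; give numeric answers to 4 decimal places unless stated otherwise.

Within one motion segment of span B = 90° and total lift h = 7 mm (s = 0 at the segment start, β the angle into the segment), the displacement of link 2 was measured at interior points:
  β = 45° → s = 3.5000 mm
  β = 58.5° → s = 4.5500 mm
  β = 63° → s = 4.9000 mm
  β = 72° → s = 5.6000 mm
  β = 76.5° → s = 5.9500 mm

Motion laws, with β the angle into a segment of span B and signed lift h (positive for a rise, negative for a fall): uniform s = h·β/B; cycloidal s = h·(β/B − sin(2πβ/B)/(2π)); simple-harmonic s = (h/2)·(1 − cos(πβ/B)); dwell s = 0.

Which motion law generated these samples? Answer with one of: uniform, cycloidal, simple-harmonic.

candidates at β/B = r: uniform s = h·r (linear in β); cycloidal s = h·(r − sin(2πr)/(2π)); simple-harmonic s = (h/2)(1 − cos(πr))
β=45°: printed 3.5000 | uniform 3.5000, cycloidal 3.5000, simple-harmonic 3.5000
β=58.5°: printed 4.5500 | uniform 4.5500, cycloidal 5.4513, simple-harmonic 5.0890
β=63°: printed 4.9000 | uniform 4.9000, cycloidal 5.9596, simple-harmonic 5.5572
β=72°: printed 5.6000 | uniform 5.6000, cycloidal 6.6596, simple-harmonic 6.3316
β=76.5°: printed 5.9500 | uniform 5.9500, cycloidal 6.8513, simple-harmonic 6.6185
only one law matches every sample → uniform

uniform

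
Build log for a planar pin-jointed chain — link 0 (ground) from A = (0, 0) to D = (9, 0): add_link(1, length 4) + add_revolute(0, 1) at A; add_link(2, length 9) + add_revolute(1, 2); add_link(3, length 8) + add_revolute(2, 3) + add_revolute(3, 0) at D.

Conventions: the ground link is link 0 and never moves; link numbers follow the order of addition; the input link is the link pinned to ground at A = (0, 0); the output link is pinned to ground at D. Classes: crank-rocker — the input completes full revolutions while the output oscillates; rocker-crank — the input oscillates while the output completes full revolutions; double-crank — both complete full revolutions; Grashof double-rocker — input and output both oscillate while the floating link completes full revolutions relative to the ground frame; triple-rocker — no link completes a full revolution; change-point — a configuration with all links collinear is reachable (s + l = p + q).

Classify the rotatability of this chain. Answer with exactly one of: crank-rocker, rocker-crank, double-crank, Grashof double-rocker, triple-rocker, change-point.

lengths: ground=9, input=4, coupler=9, output=8
sorted: s=4 (shortest), l=9 (longest), p+q=17
s + l = 13 vs p + q = 17
s + l < p + q (Grashof) with shortest = input link → crank-rocker

crank-rocker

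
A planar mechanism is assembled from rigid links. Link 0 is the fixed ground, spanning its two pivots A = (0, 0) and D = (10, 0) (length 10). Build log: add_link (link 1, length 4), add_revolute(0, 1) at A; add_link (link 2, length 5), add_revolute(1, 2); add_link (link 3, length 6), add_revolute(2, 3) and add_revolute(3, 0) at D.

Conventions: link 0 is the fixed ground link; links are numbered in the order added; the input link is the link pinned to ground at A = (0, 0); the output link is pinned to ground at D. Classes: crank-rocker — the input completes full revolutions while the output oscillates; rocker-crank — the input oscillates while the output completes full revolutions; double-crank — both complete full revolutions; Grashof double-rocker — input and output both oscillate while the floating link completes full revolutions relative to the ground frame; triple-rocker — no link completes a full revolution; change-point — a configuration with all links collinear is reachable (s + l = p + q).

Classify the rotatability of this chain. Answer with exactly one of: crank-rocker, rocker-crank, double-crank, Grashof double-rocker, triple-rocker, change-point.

lengths: ground=10, input=4, coupler=5, output=6
sorted: s=4 (shortest), l=10 (longest), p+q=11
s + l = 14 vs p + q = 11
s + l > p + q → non-Grashof → no link fully rotates → triple-rocker

triple-rocker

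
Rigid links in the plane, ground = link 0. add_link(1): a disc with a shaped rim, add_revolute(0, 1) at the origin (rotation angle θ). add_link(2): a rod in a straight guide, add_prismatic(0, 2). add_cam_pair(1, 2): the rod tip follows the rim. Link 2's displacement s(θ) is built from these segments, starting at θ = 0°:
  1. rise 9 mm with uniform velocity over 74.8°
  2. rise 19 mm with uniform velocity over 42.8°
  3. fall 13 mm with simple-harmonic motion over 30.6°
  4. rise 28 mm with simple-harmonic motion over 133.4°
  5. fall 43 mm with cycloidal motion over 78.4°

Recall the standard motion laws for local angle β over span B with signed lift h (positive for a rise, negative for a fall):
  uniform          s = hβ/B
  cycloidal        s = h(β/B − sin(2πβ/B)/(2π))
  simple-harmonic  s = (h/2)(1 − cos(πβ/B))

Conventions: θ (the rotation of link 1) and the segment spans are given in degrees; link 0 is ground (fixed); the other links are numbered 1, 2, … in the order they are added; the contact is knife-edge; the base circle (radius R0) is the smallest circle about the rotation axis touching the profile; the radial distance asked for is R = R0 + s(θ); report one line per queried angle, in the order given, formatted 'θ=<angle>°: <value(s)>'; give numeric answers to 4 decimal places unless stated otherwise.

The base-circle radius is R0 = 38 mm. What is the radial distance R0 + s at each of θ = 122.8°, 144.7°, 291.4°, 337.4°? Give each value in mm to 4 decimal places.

segment 1 (0° to 74.8°, uniform, h = 9) is passed completely: s = 0.0000 + (9) = 9.0000
segment 2 (74.8° to 117.6°, uniform, h = 19) is passed completely: s = 9.0000 + (19) = 28.0000
θ = 122.8° falls in segment 3 (117.6° to 148.2°, simple-harmonic, h = -13): β = 122.8 − 117.6 = 5.2°, B = 30.6°; Δs = -13/2·(1 − cos(π·0.1699)) = -0.9045; s = 28.0000 − 0.9045 = 27.0955
θ = 144.7° falls in segment 3 (117.6° to 148.2°, simple-harmonic, h = -13): β = 144.7 − 117.6 = 27.1°, B = 30.6°; Δs = -13/2·(1 − cos(π·0.8856)) = -12.5849; s = 28.0000 − 12.5849 = 15.4151
segment 3 (117.6° to 148.2°, simple-harmonic, h = -13) is passed completely: s = 28.0000 + (-13) = 15.0000
segment 4 (148.2° to 281.6°, simple-harmonic, h = 28) is passed completely: s = 15.0000 + (28) = 43.0000
θ = 291.4° falls in segment 5 (281.6° to 360°, cycloidal, h = -43): β = 291.4 − 281.6 = 9.8°, B = 78.4°; Δs = -43·(0.1250 − sin(2π·0.1250)/(2π)) = -0.5358; s = 43.0000 − 0.5358 = 42.4642
θ = 337.4° falls in segment 5 (281.6° to 360°, cycloidal, h = -43): β = 337.4 − 281.6 = 55.8°, B = 78.4°; Δs = -43·(0.7117 − sin(2π·0.7117)/(2π)) = -37.2514; s = 43.0000 − 37.2514 = 5.7486
θ=122.8°: R = R0 + s = 38 + 27.0955 = 65.0955
θ=144.7°: R = R0 + s = 38 + 15.4151 = 53.4151
θ=291.4°: R = R0 + s = 38 + 42.4642 = 80.4642
θ=337.4°: R = R0 + s = 38 + 5.7486 = 43.7486

θ=122.8°: 65.0955
θ=144.7°: 53.4151
θ=291.4°: 80.4642
θ=337.4°: 43.7486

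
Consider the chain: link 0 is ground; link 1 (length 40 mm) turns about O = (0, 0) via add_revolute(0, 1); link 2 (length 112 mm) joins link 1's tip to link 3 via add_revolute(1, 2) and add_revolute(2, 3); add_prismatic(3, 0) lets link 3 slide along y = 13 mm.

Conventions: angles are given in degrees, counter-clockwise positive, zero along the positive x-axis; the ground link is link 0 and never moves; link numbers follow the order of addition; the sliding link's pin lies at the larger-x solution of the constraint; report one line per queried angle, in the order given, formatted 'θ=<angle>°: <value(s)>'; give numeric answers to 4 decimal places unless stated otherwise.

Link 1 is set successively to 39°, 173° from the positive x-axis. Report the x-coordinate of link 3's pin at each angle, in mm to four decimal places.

geometry: r = 40 mm, L = 112 mm, e = 13 mm
θ=39°: crank pin P = (r cos θ, r sin θ) = (31.085838, 25.172816)
θ=39°: h = r sin θ − e = 25.172816 − 13 = 12.172816
θ=39°: x = r cos θ + √(L² − h²) = 31.085838 + 111.336528 = 142.422367
θ=173°: crank pin P = (r cos θ, r sin θ) = (-39.701846, 4.874774)
θ=173°: h = r sin θ − e = 4.874774 − 13 = -8.125226
θ=173°: x = r cos θ + √(L² − h²) = -39.701846 + 111.704882 = 72.003036

θ=39°: 142.4224
θ=173°: 72.0030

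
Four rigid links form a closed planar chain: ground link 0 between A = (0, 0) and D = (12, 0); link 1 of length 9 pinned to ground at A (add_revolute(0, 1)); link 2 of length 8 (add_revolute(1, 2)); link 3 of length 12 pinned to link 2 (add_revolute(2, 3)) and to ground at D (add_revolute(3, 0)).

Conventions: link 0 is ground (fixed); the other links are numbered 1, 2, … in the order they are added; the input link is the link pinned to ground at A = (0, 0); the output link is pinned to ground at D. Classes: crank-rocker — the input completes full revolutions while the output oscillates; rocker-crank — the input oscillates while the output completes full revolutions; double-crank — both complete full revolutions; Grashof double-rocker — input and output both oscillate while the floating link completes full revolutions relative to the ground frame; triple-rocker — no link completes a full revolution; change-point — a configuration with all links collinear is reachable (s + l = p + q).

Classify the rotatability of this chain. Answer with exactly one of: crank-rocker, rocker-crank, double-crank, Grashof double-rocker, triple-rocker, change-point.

lengths: ground=12, input=9, coupler=8, output=12
sorted: s=8 (shortest), l=12 (longest), p+q=21
s + l = 20 vs p + q = 21
s + l < p + q (Grashof) with shortest = coupler link → Grashof double-rocker

Grashof double-rocker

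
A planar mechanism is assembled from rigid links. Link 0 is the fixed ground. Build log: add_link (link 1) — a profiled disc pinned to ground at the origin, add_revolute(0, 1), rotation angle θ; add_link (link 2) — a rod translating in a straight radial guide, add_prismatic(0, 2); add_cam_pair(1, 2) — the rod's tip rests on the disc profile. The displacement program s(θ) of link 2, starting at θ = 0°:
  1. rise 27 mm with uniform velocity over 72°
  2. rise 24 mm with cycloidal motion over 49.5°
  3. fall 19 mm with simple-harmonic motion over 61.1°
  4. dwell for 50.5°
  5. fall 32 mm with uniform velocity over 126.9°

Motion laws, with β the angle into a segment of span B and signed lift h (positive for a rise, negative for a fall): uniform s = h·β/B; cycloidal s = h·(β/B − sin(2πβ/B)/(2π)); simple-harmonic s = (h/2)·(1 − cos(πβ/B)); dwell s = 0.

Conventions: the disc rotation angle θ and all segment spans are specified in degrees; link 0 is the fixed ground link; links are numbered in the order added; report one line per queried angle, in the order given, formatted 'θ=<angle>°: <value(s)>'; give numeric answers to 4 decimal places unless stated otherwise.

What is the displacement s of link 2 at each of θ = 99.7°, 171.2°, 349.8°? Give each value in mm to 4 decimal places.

seg 1 [0°–72°] uniform, h=27: full span → s += 27 → s = 27.0000
seg 2 [72°–121.5°] cycloidal, h=24: θ=99.7° here. β=27.7, B=49.5. 24·(0.5596 − sin(2π·0.5596)/(2π)) = 14.8274 → s = 41.8274
seg 2 [72°–121.5°] cycloidal, h=24: full span → s += 24 → s = 51.0000
seg 3 [121.5°–182.6°] simple-harmonic, h=-19: θ=171.2° here. β=49.7, B=61.1. -19/2·(1 − cos(π·0.8134)) = -17.4142 → s = 33.5858
seg 3 [121.5°–182.6°] simple-harmonic, h=-19: full span → s += -19 → s = 32.0000
seg 4 [182.6°–233.1°] dwell: s stays 32.0000
seg 5 [233.1°–360°] uniform, h=-32: θ=349.8° here. β=116.7, B=126.9. -32·116.7/126.9 = -29.4279 → s = 2.5721

θ=99.7°: 41.8274
θ=171.2°: 33.5858
θ=349.8°: 2.5721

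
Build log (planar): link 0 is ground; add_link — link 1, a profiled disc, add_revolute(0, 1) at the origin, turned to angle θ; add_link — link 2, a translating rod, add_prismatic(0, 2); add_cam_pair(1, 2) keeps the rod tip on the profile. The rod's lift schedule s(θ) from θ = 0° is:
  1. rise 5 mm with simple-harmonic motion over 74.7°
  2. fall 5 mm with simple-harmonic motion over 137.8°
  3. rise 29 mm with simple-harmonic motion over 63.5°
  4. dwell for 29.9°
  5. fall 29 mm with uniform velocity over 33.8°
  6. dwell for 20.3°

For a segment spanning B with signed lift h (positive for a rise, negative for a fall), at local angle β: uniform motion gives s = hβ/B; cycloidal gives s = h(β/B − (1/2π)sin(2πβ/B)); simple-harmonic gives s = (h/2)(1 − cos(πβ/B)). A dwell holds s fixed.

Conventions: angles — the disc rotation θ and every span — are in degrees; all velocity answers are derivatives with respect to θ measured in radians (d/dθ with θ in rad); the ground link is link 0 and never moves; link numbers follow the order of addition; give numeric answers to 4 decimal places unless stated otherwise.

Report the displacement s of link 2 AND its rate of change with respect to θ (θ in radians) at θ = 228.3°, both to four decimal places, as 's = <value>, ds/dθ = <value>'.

seg 1 [0°–74.7°] simple-harmonic, h=5: full span → s += 5 → s = 5.0000
seg 2 [74.7°–212.5°] simple-harmonic, h=-5: full span → s += -5 → s = 0.0000
seg 3 [212.5°–276°] simple-harmonic, h=29: θ=228.3° here. β=15.8, B=63.5. 29/2·(1 − cos(π·0.2488)) = 4.2090 → s = 4.2090
velocity in seg [212.5°–276°] (simple-harmonic), θ in radians: β = 15.8° = 0.2758 rad, B = 63.5° = 1.1083 rad; ds/dθ = (πh/(2B)) sin(πβ/B) = (π·29/(2·1.1083)) sin(π·0.2488) = 28.955717 mm/rad

s = 4.2090, ds/dθ = 28.9557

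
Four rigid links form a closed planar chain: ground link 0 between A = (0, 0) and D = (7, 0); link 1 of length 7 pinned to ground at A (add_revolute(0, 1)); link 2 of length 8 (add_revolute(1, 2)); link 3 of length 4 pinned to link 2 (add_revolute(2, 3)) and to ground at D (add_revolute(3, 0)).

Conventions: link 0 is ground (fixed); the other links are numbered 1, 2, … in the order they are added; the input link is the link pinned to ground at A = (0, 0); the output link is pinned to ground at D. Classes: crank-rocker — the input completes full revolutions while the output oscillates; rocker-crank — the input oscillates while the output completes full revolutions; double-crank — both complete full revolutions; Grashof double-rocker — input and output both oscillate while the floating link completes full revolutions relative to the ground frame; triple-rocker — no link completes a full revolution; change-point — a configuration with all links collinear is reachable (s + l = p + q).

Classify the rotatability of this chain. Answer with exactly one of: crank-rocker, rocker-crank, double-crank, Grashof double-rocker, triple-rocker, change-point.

lengths: ground=7, input=7, coupler=8, output=4
sorted: s=4 (shortest), l=8 (longest), p+q=14
s + l = 12 vs p + q = 14
s + l < p + q (Grashof) with shortest = output link → rocker-crank

rocker-crank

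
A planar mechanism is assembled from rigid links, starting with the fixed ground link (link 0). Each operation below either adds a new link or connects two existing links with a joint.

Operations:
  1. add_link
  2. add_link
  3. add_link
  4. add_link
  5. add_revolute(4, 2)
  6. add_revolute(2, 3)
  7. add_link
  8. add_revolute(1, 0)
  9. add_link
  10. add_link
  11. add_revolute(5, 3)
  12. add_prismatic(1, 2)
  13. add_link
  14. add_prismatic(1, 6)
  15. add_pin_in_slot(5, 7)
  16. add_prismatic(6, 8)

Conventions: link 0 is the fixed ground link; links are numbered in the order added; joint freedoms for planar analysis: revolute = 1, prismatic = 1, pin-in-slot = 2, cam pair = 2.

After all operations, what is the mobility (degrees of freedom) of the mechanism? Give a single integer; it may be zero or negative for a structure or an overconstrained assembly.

L=1 J1=0 J2=0
add link → L=2 J1=0 J2=0
add link → L=3 J1=0 J2=0
add link → L=4 J1=0 J2=0
add link → L=5 J1=0 J2=0
R@4,2 dof=1 J1 → L=5 J1=1 J2=0
R@2,3 dof=1 J1 → L=5 J1=2 J2=0
add link → L=6 J1=2 J2=0
R@1,0 dof=1 J1 → L=6 J1=3 J2=0
add link → L=7 J1=3 J2=0
add link → L=8 J1=3 J2=0
R@5,3 dof=1 J1 → L=8 J1=4 J2=0
P@1,2 dof=1 J1 → L=8 J1=5 J2=0
add link → L=9 J1=5 J2=0
P@1,6 dof=1 J1 → L=9 J1=6 J2=0
PS@5,7 dof=2 J2 → L=9 J1=6 J2=1
P@6,8 dof=1 J1 → L=9 J1=7 J2=1
M=3(L−1)−2J1−J2=3·8−2·7−1=9

M = 9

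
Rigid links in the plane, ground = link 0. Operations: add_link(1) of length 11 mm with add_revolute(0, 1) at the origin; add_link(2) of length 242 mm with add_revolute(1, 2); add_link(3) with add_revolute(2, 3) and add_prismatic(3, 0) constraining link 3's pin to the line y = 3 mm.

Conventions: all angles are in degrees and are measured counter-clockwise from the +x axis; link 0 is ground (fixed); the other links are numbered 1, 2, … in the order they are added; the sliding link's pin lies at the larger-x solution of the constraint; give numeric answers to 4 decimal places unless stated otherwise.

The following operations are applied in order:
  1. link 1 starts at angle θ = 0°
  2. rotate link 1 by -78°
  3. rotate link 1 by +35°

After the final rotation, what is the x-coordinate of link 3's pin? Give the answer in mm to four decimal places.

geometry: r = 11 mm, L = 242 mm, e = 3 mm; θ starts at 0°
rotate link 1 by -78°: θ ← 0° -78° = -78°
rotate link 1 by +35°: θ ← -78° +35° = -43°
crank pin P = (r cos θ, r sin θ) = (8.044891, -7.501982)
h = r sin θ − e = -7.501982 − 3 = -10.501982
x = r cos θ + √(L² − h²) = 8.044891 + 241.772017 = 249.816908

249.8169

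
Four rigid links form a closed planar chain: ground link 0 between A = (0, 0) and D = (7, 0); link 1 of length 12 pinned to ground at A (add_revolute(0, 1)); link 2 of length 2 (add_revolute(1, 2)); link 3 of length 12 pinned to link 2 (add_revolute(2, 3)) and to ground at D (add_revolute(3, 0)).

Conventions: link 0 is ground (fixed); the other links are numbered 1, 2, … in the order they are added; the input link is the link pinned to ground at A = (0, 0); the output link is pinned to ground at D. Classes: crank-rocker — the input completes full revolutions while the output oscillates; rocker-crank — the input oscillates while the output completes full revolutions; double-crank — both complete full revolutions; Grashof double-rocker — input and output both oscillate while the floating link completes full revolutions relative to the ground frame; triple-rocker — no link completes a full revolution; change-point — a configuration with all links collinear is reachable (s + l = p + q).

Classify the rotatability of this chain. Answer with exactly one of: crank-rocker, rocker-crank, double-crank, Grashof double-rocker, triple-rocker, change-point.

lengths: ground=7, input=12, coupler=2, output=12
sorted: s=2 (shortest), l=12 (longest), p+q=19
s + l = 14 vs p + q = 19
s + l < p + q (Grashof) with shortest = coupler link → Grashof double-rocker

Grashof double-rocker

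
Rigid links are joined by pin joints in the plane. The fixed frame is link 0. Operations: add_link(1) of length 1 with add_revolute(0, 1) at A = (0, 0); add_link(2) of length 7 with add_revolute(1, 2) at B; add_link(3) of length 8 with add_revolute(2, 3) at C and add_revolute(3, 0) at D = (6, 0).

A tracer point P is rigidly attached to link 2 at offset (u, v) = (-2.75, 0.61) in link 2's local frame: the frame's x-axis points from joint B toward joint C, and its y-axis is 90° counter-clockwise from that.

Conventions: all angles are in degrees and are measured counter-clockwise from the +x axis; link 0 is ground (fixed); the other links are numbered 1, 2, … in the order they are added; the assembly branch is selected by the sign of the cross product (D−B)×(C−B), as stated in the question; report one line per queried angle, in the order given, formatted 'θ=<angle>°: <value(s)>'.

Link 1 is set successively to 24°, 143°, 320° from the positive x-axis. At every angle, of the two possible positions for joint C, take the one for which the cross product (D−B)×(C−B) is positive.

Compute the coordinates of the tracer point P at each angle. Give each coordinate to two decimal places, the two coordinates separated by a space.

A=(0,0), D=(6.00,0)
θ=24°: B = A + 1.00·(cos24°, sin24°) = (0.9135, 0.4067)
θ=24°: |BD| = 5.1027
θ=24°: circle(B,7.00) ∩ circle(D,8.00): a=1.0815, h=6.9159
θ=24°:   candidates: C₊=(2.5429,7.2145) cross=35.290; C₋=(1.4404,-6.5734) cross=-35.290
θ=24°:   branch + wants cross > 0 → take C=(2.5429,7.2145) (cross=35.290)
θ=24°: ex = (C−B)/|BC| = (0.2328,0.9725); ey = (-0.9725,0.2328)
θ=24°: P = B + -2.75·ex + 0.61·ey = (-0.3198,-2.1257)
θ=143°: B = A + 1.00·(cos143°, sin143°) = (-0.7986, 0.6018)
θ=143°: |BD| = 6.8252
θ=143°: circle(B,7.00) ∩ circle(D,8.00): a=2.3137, h=6.6066
θ=143°:   candidates: C₊=(2.0886,6.9786) cross=45.091; C₋=(0.9236,-6.1830) cross=-45.091
θ=143°:   branch + wants cross > 0 → take C=(2.0886,6.9786) (cross=45.091)
θ=143°: ex = (C−B)/|BC| = (0.4125,0.9110); ey = (-0.9110,0.4125)
θ=143°: P = B + -2.75·ex + 0.61·ey = (-2.4886,-1.6518)
θ=320°: B = A + 1.00·(cos320°, sin320°) = (0.7660, -0.6428)
θ=320°: |BD| = 5.2733
θ=320°: circle(B,7.00) ∩ circle(D,8.00): a=1.2144, h=6.8939
θ=320°:   candidates: C₊=(1.1310,6.3477) cross=36.353; C₋=(2.8117,-7.3372) cross=-36.353
θ=320°:   branch + wants cross > 0 → take C=(1.1310,6.3477) (cross=36.353)
θ=320°: ex = (C−B)/|BC| = (0.0521,0.9986); ey = (-0.9986,0.0521)
θ=320°: P = B + -2.75·ex + 0.61·ey = (0.0135,-3.3572)

θ=24°: -0.32 -2.13
θ=143°: -2.49 -1.65
θ=320°: 0.01 -3.36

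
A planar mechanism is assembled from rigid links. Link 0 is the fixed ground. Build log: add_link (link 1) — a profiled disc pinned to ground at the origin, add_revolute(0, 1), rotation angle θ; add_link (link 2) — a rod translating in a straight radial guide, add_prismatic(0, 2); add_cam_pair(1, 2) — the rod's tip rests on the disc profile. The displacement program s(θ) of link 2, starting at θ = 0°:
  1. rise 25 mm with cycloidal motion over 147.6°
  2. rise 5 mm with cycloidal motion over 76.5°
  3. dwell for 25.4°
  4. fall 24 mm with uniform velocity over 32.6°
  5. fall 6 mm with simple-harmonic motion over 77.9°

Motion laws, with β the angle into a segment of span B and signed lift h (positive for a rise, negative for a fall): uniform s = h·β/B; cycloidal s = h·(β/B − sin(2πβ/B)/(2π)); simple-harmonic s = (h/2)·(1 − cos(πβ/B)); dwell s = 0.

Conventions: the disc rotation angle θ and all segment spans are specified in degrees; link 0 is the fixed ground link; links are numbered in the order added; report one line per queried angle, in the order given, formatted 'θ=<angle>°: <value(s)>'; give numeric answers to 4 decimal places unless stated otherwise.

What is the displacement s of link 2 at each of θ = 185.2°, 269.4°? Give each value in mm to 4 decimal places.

seg 1 [0°–147.6°] cycloidal, h=25: full span → s += 25 → s = 25.0000
seg 2 [147.6°–224.1°] cycloidal, h=5: θ=185.2° here. β=37.6, B=76.5. 5·(0.4915 − sin(2π·0.4915)/(2π)) = 2.4151 → s = 27.4151
seg 2 [147.6°–224.1°] cycloidal, h=5: full span → s += 5 → s = 30.0000
seg 3 [224.1°–249.5°] dwell: s stays 30.0000
seg 4 [249.5°–282.1°] uniform, h=-24: θ=269.4° here. β=19.9, B=32.6. -24·19.9/32.6 = -14.6503 → s = 15.3497

θ=185.2°: 27.4151
θ=269.4°: 15.3497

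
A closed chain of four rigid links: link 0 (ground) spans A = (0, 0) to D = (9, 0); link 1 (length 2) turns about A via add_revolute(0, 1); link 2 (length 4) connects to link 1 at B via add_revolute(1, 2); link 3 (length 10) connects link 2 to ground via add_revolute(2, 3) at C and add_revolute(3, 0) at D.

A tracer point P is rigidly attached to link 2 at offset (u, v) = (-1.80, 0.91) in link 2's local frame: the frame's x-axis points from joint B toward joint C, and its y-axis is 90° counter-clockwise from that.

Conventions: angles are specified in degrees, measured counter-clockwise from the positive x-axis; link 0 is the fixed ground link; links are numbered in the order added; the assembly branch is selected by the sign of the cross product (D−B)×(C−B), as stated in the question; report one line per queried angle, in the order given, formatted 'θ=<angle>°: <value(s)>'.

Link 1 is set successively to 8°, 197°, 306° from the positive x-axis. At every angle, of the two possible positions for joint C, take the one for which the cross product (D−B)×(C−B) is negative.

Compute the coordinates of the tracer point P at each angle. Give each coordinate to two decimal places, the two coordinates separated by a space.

A=(0,0), D=(9.00,0)
θ=8°: B = A + 2.00·(cos8°, sin8°) = (1.9805, 0.2783)
θ=8°: |BD| = 7.0250
θ=8°: circle(B,4.00) ∩ circle(D,10.00): a=-2.4662, h=3.1493
θ=8°:   candidates: C₊=(-0.3589,3.5229) cross=22.124; C₋=(-0.6085,-2.7707) cross=-22.124
θ=8°:   branch - wants cross < 0 → take C=(-0.6085,-2.7707) (cross=-22.124)
θ=8°: ex = (C−B)/|BC| = (-0.6473,-0.7623); ey = (0.7623,-0.6473)
θ=8°: P = B + -1.80·ex + 0.91·ey = (3.8393,1.0614)
θ=197°: B = A + 2.00·(cos197°, sin197°) = (-1.9126, -0.5847)
θ=197°: |BD| = 10.9283
θ=197°: circle(B,4.00) ∩ circle(D,10.00): a=1.6209, h=3.6569
θ=197°:   candidates: C₊=(-0.4897,3.1536) cross=39.963; C₋=(-0.0984,-4.1496) cross=-39.963
θ=197°:   branch - wants cross < 0 → take C=(-0.0984,-4.1496) (cross=-39.963)
θ=197°: ex = (C−B)/|BC| = (0.4536,-0.8912); ey = (0.8912,0.4536)
θ=197°: P = B + -1.80·ex + 0.91·ey = (-1.9180,1.4322)
θ=306°: B = A + 2.00·(cos306°, sin306°) = (1.1756, -1.6180)
θ=306°: |BD| = 7.9900
θ=306°: circle(B,4.00) ∩ circle(D,10.00): a=-1.2616, h=3.7958
θ=306°:   candidates: C₊=(-0.8286,1.8437) cross=30.329; C₋=(0.7088,-5.5907) cross=-30.329
θ=306°:   branch - wants cross < 0 → take C=(0.7088,-5.5907) (cross=-30.329)
θ=306°: ex = (C−B)/|BC| = (-0.1167,-0.9932); ey = (0.9932,-0.1167)
θ=306°: P = B + -1.80·ex + 0.91·ey = (2.2894,0.0635)

θ=8°: 3.84 1.06
θ=197°: -1.92 1.43
θ=306°: 2.29 0.06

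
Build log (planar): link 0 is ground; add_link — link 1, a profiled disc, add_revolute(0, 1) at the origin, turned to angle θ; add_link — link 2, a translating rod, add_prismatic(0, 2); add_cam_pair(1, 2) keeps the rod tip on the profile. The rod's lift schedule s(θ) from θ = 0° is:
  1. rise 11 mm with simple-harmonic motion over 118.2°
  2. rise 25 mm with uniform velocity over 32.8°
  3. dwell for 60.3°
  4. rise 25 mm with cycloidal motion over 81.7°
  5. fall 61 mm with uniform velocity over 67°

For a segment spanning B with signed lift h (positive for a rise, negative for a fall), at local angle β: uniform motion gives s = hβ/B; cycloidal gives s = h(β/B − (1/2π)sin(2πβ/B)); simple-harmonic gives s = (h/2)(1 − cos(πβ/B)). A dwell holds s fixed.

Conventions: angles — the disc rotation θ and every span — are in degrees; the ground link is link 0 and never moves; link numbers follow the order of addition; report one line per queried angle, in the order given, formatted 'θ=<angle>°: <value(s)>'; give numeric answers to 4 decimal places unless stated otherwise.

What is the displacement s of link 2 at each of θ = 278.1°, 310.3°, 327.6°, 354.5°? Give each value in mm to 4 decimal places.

seg 1 [0°–118.2°] simple-harmonic, h=11: full span → s += 11 → s = 11.0000
seg 2 [118.2°–151°] uniform, h=25: full span → s += 25 → s = 36.0000
seg 3 [151°–211.3°] dwell: s stays 36.0000
seg 4 [211.3°–293°] cycloidal, h=25: θ=278.1° here. β=66.8, B=81.7. 25·(0.8176 − sin(2π·0.8176)/(2π)) = 24.0657 → s = 60.0657
seg 4 [211.3°–293°] cycloidal, h=25: full span → s += 25 → s = 61.0000
seg 5 [293°–360°] uniform, h=-61: θ=310.3° here. β=17.3, B=67. -61·17.3/67 = -15.7507 → s = 45.2493
seg 5 [293°–360°] uniform, h=-61: θ=327.6° here. β=34.6, B=67. -61·34.6/67 = -31.5015 → s = 29.4985
seg 5 [293°–360°] uniform, h=-61: θ=354.5° here. β=61.5, B=67. -61·61.5/67 = -55.9925 → s = 5.0075

θ=278.1°: 60.0657
θ=310.3°: 45.2493
θ=327.6°: 29.4985
θ=354.5°: 5.0075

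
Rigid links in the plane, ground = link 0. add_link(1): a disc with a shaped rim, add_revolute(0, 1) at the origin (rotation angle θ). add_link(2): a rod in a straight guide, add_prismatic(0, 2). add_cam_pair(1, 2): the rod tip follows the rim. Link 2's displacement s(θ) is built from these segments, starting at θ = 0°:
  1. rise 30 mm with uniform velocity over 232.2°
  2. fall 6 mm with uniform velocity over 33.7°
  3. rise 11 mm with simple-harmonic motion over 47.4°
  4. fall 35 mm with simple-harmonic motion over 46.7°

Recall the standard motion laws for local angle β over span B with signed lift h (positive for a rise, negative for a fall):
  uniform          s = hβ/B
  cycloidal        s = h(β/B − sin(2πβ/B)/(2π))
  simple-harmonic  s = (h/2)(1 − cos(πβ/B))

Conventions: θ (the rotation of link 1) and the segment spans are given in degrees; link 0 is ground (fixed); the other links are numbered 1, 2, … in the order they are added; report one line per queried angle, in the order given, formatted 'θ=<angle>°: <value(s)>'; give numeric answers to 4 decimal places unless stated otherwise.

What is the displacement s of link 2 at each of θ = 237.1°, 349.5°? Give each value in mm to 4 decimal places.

segment 1 (0° to 232.2°, uniform, h = 30) is passed completely: s = 0.0000 + (30) = 30.0000
θ = 237.1° falls in segment 2 (232.2° to 265.9°, uniform, h = -6): β = 237.1 − 232.2 = 4.9°, B = 33.7°; Δs = -6·4.9/33.7 = -0.8724; s = 30.0000 − 0.8724 = 29.1276
segment 2 (232.2° to 265.9°, uniform, h = -6) is passed completely: s = 30.0000 + (-6) = 24.0000
segment 3 (265.9° to 313.3°, simple-harmonic, h = 11) is passed completely: s = 24.0000 + (11) = 35.0000
θ = 349.5° falls in segment 4 (313.3° to 360°, simple-harmonic, h = -35): β = 349.5 − 313.3 = 36.2°, B = 46.7°; Δs = -35/2·(1 − cos(π·0.7752)) = -30.8128; s = 35.0000 − 30.8128 = 4.1872

θ=237.1°: 29.1276
θ=349.5°: 4.1872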